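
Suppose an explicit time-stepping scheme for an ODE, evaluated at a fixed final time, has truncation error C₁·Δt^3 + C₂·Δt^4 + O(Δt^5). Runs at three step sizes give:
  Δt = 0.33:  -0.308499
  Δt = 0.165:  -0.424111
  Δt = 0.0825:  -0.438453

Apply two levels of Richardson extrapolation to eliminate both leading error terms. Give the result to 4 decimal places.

-0.4405

First eliminate the Δt^3 term (factor 2^3 = 8):
  B₁ = (8·(-0.424111) − (-0.308499))/7 = -0.440627
  B₂ = (8·(-0.438453) − (-0.424111))/7 = -0.440502
Then eliminate the Δt^4 term (factor 2^4 = 16):
  (16·(-0.440502) − (-0.440627))/15 = -0.440494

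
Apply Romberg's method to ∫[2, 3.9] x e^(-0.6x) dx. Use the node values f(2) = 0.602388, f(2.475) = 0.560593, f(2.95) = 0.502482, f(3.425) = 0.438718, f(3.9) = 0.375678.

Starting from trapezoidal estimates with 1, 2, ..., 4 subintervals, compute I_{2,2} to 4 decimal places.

I_{0,0} (trapezoid, 1 panel, h=1.9000): 0.929163
I_{1,0} (trapezoid, 2 panels, h=0.9500): 0.941939
I_{2,0} (trapezoid, 4 panels, h=0.4750): 0.945642
I_{1,1} = 0.941939 + (0.941939 − 0.929163)/3 = 0.946198
I_{2,1} = 0.945642 + (0.945642 − 0.941939)/3 = 0.946876
I_{2,2} = 0.946876 + (0.946876 − 0.946198)/15 = 0.946921

0.9469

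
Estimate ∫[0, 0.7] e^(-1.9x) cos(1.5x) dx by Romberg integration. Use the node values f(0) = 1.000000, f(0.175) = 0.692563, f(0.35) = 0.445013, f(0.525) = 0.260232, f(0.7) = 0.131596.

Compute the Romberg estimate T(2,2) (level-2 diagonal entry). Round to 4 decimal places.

T(0,0) (trapezoid, 1 panel, h=0.7000): 0.396059
T(1,0) (trapezoid, 2 panels, h=0.3500): 0.353784
T(2,0) (trapezoid, 4 panels, h=0.1750): 0.343631
T(1,1) = 0.353784 + (0.353784 − 0.396059)/3 = 0.339692
T(2,1) = 0.343631 + (0.343631 − 0.353784)/3 = 0.340247
T(2,2) = 0.340247 + (0.340247 − 0.339692)/15 = 0.340284

0.3403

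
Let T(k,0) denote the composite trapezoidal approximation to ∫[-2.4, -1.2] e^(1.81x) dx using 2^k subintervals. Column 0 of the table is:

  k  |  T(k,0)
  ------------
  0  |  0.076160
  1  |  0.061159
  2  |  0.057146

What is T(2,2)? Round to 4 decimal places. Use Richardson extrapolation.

0.0558

T(1,1) = (4·0.061159 − 0.076160) / 3 = 0.056159
T(2,1) = (4·0.057146 − 0.061159) / 3 = 0.055808
T(2,2) = (16·0.055808 − 0.056159) / 15 = 0.055785
(Column j=1 coincides with Simpson's rule on the same nodes.)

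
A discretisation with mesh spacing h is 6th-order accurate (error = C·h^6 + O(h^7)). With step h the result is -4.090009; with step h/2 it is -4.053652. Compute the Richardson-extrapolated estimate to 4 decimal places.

-4.0531

The leading error scales as h^6; refining by a factor of 2 reduces it by 2^6 = 64.
Extrapolated value = (64·A(h/2) − A(h)) / (64 − 1)
= (64·(-4.053652) − (-4.090009)) / 63
= -255.343719 / 63 = -4.053075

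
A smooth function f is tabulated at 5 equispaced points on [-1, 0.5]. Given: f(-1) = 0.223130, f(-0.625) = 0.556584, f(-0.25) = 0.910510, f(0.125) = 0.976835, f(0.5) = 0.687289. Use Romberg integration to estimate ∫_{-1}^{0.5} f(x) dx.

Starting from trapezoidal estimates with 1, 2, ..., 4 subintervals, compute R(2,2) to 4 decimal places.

1.1061

R(0,0) (trapezoid, 1 panel, h=1.5000): 0.682814
R(1,0) (trapezoid, 2 panels, h=0.7500): 1.024290
R(2,0) (trapezoid, 4 panels, h=0.3750): 1.087177
R(1,1) = 1.024290 + (1.024290 − 0.682814)/3 = 1.138115
R(2,1) = 1.087177 + (1.087177 − 1.024290)/3 = 1.108139
R(2,2) = 1.108139 + (1.108139 − 1.138115)/15 = 1.106141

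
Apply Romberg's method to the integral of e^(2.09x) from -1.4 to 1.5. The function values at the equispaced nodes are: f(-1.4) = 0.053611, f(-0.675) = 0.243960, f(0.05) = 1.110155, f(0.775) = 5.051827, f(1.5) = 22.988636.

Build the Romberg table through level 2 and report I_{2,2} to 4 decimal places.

I_{0,0} (trapezoid, 1 panel, h=2.9000): 33.411258
I_{1,0} (trapezoid, 2 panels, h=1.4500): 18.315354
I_{2,0} (trapezoid, 4 panels, h=0.7250): 12.997122
I_{1,1} = 18.315354 + (18.315354 − 33.411258)/3 = 13.283386
I_{2,1} = 12.997122 + (12.997122 − 18.315354)/3 = 11.224378
I_{2,2} = 11.224378 + (11.224378 − 13.283386)/15 = 11.087111

11.0871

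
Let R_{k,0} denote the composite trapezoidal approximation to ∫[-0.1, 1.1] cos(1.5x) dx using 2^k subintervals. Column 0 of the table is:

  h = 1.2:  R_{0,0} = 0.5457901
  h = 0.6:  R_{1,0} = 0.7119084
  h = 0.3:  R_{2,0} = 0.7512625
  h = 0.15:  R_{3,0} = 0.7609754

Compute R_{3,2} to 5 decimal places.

0.76420

Richardson extrapolation on the trapezoidal column (denominator 4−1=3):
R_{2,1} = 0.7512625 + (0.7512625 − 0.7119084)/3 = 0.7643805
R_{3,1} = (4·0.7609754 − 0.7512625) / 3 = 0.7642130
R_{3,2} = (16·0.7642130 − 0.7643805) / 15 = 0.7642018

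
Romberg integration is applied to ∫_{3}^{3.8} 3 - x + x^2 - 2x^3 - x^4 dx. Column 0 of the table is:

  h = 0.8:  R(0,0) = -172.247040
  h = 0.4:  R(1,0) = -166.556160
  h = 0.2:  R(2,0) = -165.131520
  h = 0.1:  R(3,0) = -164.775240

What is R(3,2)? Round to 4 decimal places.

-164.6565

Richardson extrapolation on the trapezoidal column (denominator 4−1=3):
R(2,1) = (4·(-165.131520) − (-166.556160)) / 3 = -164.656640
R(3,1) = (4·(-164.775240) − (-165.131520)) / 3 = -164.656480
R(3,2) = (16·(-164.656480) − (-164.656640)) / 15 = -164.656469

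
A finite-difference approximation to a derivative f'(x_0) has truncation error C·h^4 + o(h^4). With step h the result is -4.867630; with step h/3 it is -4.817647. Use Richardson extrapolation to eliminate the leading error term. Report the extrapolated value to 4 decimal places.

-4.8170

The leading error scales as h^4; refining by a factor of 3 reduces it by 3^4 = 81.
Extrapolated value = (81·A(h/3) − A(h)) / (81 − 1)
= (81·(-4.817647) − (-4.867630)) / 80
= -385.361777 / 80 = -4.817022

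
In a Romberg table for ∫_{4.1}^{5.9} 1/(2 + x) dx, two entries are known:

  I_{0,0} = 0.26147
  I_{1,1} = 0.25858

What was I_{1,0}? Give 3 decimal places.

From I_{1,1} = (4·I_{1,0} − I_{0,0})/3, solve for I_{1,0}:
4·I_{1,0} = 3·0.25858 + 0.26147 = 1.03721
I_{1,0} = 0.25930

0.259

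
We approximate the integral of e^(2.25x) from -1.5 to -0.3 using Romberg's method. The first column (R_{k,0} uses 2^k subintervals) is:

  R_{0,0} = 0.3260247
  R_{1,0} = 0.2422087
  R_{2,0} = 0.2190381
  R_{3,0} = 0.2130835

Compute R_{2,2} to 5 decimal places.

0.21112

Richardson extrapolation on the trapezoidal column (denominator 4−1=3):
R_{1,1} = 0.2422087 + (0.2422087 − 0.3260247)/3 = 0.2142700
R_{2,1} = 0.2190381 + (0.2190381 − 0.2422087)/3 = 0.2113146
R_{2,2} = 0.2113146 + (0.2113146 − 0.2142700)/15 = 0.2111176
(Column j=1 coincides with Simpson's rule on the same nodes.)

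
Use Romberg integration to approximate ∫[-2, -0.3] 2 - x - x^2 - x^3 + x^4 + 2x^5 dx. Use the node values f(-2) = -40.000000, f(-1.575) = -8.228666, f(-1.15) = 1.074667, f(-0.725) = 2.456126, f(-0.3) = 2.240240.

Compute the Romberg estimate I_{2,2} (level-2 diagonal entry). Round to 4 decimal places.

I_{0,0} (trapezoid, 1 panel, h=1.7000): -32.095796
I_{1,0} (trapezoid, 2 panels, h=0.8500): -15.134431
I_{2,0} (trapezoid, 4 panels, h=0.4250): -10.020545
I_{1,1} = -15.134431 + (-15.134431 − (-32.095796))/3 = -9.480643
I_{2,1} = -10.020545 + (-10.020545 − (-15.134431))/3 = -8.315916
I_{2,2} = -8.315916 + (-8.315916 − (-9.480643))/15 = -8.238268

-8.2383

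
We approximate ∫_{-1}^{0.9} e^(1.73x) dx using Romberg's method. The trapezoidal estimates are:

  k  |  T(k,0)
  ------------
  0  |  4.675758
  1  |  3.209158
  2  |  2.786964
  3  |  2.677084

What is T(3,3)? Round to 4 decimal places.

T(1,1) = (4·3.209158 − 4.675758) / 3 = 2.720291
T(2,1) = (4·2.786964 − 3.209158) / 3 = 2.646233
T(3,1) = (4·2.677084 − 2.786964) / 3 = 2.640457
T(2,2) = (16·2.646233 − 2.720291) / 15 = 2.641296
T(3,2) = 2.640457 + (2.640457 − 2.646233)/15 = 2.640072
T(3,3) = 2.640072 + (2.640072 − 2.641296)/63 = 2.640053

2.6401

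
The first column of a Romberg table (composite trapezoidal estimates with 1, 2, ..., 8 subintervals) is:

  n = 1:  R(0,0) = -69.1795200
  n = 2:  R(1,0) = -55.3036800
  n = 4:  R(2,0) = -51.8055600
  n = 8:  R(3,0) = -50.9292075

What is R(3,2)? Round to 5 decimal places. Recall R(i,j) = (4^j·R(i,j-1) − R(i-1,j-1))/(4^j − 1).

R(2,1) = (4·(-51.8055600) − (-55.3036800)) / 3 = -50.6395200
R(3,1) = -50.9292075 + (-50.9292075 − (-51.8055600))/3 = -50.6370900
R(3,2) = -50.6370900 + (-50.6370900 − (-50.6395200))/15 = -50.6369280

-50.63693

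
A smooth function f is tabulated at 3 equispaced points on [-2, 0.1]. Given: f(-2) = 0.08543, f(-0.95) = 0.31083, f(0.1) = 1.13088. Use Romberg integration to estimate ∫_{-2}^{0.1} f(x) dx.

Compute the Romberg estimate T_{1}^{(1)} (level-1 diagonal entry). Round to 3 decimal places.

0.861

T_{0}^{(0)} (trapezoid, 1 panel, h=2.1000): 1.27713
T_{1}^{(0)} (trapezoid, 2 panels, h=1.0500): 0.96493
T_{1}^{(1)} = 0.96493 + (0.96493 − 1.27713)/3 = 0.86086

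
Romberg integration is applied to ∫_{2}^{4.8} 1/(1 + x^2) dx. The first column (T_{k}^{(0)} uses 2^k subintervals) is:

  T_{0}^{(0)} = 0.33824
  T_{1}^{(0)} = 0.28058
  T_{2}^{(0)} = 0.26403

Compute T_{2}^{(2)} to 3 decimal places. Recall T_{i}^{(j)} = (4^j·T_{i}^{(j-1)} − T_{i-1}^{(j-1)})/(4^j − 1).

0.258

Richardson extrapolation on the trapezoidal column (denominator 4−1=3):
T_{1}^{(1)} = 0.28058 + (0.28058 − 0.33824)/3 = 0.26136
T_{2}^{(1)} = (4·0.26403 − 0.28058) / 3 = 0.25851
T_{2}^{(2)} = (16·0.25851 − 0.26136) / 15 = 0.25832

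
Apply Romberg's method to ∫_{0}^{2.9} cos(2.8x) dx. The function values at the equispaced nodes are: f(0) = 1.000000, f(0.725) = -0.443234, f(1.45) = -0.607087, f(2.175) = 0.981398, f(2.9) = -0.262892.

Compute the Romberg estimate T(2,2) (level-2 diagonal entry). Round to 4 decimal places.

0.4864

T(0,0) (trapezoid, 1 panel, h=2.9000): 1.068807
T(1,0) (trapezoid, 2 panels, h=1.4500): -0.345873
T(2,0) (trapezoid, 4 panels, h=0.7250): 0.217232
T(1,1) = -0.345873 + (-0.345873 − 1.068807)/3 = -0.817433
T(2,1) = 0.217232 + (0.217232 − (-0.345873))/3 = 0.404934
T(2,2) = 0.404934 + (0.404934 − (-0.817433))/15 = 0.486425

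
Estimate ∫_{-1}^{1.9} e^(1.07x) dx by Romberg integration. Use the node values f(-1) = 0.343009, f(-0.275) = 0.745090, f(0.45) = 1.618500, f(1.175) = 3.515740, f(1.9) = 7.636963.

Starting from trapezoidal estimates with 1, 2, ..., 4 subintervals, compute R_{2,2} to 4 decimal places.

6.8191

R_{0,0} (trapezoid, 1 panel, h=2.9000): 11.570959
R_{1,0} (trapezoid, 2 panels, h=1.4500): 8.132305
R_{2,0} (trapezoid, 4 panels, h=0.7250): 7.155254
R_{1,1} = 8.132305 + (8.132305 − 11.570959)/3 = 6.986087
R_{2,1} = 7.155254 + (7.155254 − 8.132305)/3 = 6.829570
R_{2,2} = 6.829570 + (6.829570 − 6.986087)/15 = 6.819136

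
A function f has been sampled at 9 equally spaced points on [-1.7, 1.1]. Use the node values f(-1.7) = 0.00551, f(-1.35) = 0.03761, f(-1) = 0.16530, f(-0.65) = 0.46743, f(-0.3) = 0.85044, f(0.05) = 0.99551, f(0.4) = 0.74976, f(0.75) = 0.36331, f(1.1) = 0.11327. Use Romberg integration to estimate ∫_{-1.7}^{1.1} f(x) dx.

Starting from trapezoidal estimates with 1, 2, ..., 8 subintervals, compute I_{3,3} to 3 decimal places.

1.297

I_{0,0} (trapezoid, 1 panel, h=2.8000): 0.16629
I_{1,0} (trapezoid, 2 panels, h=1.4000): 1.27376
I_{2,0} (trapezoid, 4 panels, h=0.7000): 1.27742
I_{3,0} (trapezoid, 8 panels, h=0.3500): 1.29106
I_{1,1} = 1.27376 + (1.27376 − 0.16629)/3 = 1.64292
I_{2,1} = 1.27742 + (1.27742 − 1.27376)/3 = 1.27864
I_{3,1} = 1.29106 + (1.29106 − 1.27742)/3 = 1.29561
I_{2,2} = 1.27864 + (1.27864 − 1.64292)/15 = 1.25435
I_{3,2} = 1.29561 + (1.29561 − 1.27864)/15 = 1.29674
I_{3,3} = 1.29674 + (1.29674 − 1.25435)/63 = 1.29741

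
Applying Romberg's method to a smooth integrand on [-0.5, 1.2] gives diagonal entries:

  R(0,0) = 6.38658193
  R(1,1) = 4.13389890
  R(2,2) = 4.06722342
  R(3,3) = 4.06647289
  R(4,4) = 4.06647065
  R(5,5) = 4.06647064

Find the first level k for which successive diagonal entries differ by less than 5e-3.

|R(1,1) − R(0,0)| = 2.25268303 ≥ 5e-3
|R(2,2) − R(1,1)| = 0.06667548 ≥ 5e-3
|R(3,3) − R(2,2)| = 0.00075053 < 5e-3

k = 3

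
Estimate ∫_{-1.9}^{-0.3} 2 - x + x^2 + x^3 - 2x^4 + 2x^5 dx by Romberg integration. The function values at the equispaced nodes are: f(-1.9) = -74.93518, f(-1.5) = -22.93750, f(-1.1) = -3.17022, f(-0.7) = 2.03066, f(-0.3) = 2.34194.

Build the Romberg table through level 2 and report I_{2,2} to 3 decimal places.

I_{0,0} (trapezoid, 1 panel, h=1.6000): -58.07459
I_{1,0} (trapezoid, 2 panels, h=0.8000): -31.57347
I_{2,0} (trapezoid, 4 panels, h=0.4000): -24.14947
I_{1,1} = -31.57347 + (-31.57347 − (-58.07459))/3 = -22.73976
I_{2,1} = -24.14947 + (-24.14947 − (-31.57347))/3 = -21.67480
I_{2,2} = -21.67480 + (-21.67480 − (-22.73976))/15 = -21.60380

-21.604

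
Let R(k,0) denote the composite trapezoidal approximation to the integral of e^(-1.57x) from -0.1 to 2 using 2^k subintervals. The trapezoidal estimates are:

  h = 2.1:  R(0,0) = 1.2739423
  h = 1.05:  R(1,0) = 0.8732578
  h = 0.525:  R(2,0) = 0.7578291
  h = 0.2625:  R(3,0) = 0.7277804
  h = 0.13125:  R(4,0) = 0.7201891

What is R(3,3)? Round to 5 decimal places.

R(1,1) = (4·0.8732578 − 1.2739423) / 3 = 0.7396963
R(2,1) = (4·0.7578291 − 0.8732578) / 3 = 0.7193529
R(3,1) = 0.7277804 + (0.7277804 − 0.7578291)/3 = 0.7177642
R(2,2) = 0.7193529 + (0.7193529 − 0.7396963)/15 = 0.7179967
R(3,2) = 0.7177642 + (0.7177642 − 0.7193529)/15 = 0.7176583
R(3,3) = (64·0.7176583 − 0.7179967) / 63 = 0.7176529

0.71765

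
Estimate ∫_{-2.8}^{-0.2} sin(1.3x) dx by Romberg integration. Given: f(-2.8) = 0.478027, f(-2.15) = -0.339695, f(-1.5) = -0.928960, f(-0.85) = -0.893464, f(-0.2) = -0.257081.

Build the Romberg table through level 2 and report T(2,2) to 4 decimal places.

-1.4173

T(0,0) (trapezoid, 1 panel, h=2.6000): 0.287230
T(1,0) (trapezoid, 2 panels, h=1.3000): -1.064033
T(2,0) (trapezoid, 4 panels, h=0.6500): -1.333570
T(1,1) = -1.064033 + (-1.064033 − 0.287230)/3 = -1.514454
T(2,1) = -1.333570 + (-1.333570 − (-1.064033))/3 = -1.423416
T(2,2) = -1.423416 + (-1.423416 − (-1.514454))/15 = -1.417347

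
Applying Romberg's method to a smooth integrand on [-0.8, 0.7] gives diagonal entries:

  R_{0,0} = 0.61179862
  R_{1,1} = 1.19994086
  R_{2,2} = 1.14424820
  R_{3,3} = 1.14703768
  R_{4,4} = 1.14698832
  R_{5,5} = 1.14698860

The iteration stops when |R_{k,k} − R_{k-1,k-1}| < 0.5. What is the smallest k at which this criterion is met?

k = 2

|R_{1,1} − R_{0,0}| = 0.58814224 ≥ 0.5
|R_{2,2} − R_{1,1}| = 0.05569266 < 0.5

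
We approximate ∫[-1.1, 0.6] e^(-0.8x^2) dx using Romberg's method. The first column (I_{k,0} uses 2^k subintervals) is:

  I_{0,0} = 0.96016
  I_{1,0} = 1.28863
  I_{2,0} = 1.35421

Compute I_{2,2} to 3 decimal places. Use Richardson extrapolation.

1.375

I_{1,1} = 1.28863 + (1.28863 − 0.96016)/3 = 1.39812
I_{2,1} = 1.35421 + (1.35421 − 1.28863)/3 = 1.37607
I_{2,2} = 1.37607 + (1.37607 − 1.39812)/15 = 1.37460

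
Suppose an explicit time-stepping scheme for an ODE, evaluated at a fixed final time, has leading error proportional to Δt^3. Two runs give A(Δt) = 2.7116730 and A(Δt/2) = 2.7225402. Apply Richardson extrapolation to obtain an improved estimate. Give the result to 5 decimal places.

Extrapolated value = (8·A(Δt/2) − A(Δt)) / (8 − 1)
= (8·2.7225402 − 2.7116730) / 7
= 19.0686486 / 7 = 2.7240927

2.72409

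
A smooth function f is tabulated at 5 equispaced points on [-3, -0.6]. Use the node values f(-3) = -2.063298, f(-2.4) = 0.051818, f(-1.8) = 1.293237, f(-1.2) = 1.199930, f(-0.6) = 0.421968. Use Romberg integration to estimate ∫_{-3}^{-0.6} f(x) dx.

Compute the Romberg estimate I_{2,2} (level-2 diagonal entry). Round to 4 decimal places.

1.1756

I_{0,0} (trapezoid, 1 panel, h=2.4000): -1.969596
I_{1,0} (trapezoid, 2 panels, h=1.2000): 0.567086
I_{2,0} (trapezoid, 4 panels, h=0.6000): 1.034592
I_{1,1} = 0.567086 + (0.567086 − (-1.969596))/3 = 1.412647
I_{2,1} = 1.034592 + (1.034592 − 0.567086)/3 = 1.190427
I_{2,2} = 1.190427 + (1.190427 − 1.412647)/15 = 1.175612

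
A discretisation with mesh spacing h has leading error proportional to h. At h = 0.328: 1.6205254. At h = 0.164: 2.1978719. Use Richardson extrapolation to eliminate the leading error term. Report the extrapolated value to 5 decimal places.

2.77522

The leading error scales as h; refining by a factor of 2 reduces it by 2^1 = 2.
Extrapolated value = (2·A(h/2) − A(h)) / (2 − 1)
= (2·2.1978719 − 1.6205254) / 1
= 2.7752184 / 1 = 2.7752184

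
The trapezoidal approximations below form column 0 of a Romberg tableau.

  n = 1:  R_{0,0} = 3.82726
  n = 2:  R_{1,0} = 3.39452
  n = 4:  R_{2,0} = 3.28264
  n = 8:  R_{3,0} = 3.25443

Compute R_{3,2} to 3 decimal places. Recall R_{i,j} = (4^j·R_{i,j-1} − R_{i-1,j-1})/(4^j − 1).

3.245

Richardson extrapolation on the trapezoidal column (denominator 4−1=3):
R_{2,1} = 3.28264 + (3.28264 − 3.39452)/3 = 3.24535
R_{3,1} = (4·3.25443 − 3.28264) / 3 = 3.24503
R_{3,2} = 3.24503 + (3.24503 − 3.24535)/15 = 3.24501
(Column j=1 coincides with Simpson's rule on the same nodes.)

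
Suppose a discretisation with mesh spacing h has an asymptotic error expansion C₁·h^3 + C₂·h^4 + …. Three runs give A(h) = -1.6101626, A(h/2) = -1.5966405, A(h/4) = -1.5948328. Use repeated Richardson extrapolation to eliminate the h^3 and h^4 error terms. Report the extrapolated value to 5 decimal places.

First eliminate the h^3 term (factor 2^3 = 8):
  B₁ = (8·(-1.5966405) − (-1.6101626))/7 = -1.5947088
  B₂ = (8·(-1.5948328) − (-1.5966405))/7 = -1.5945746
Then eliminate the h^4 term (factor 2^4 = 16):
  (16·(-1.5945746) − (-1.5947088))/15 = -1.5945657

-1.59457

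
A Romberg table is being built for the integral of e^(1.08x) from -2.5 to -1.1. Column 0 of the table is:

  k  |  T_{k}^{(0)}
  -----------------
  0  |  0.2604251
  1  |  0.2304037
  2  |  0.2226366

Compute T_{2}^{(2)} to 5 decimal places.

Richardson extrapolation on the trapezoidal column (denominator 4−1=3):
T_{1}^{(1)} = 0.2304037 + (0.2304037 − 0.2604251)/3 = 0.2203966
T_{2}^{(1)} = (4·0.2226366 − 0.2304037) / 3 = 0.2200476
T_{2}^{(2)} = 0.2200476 + (0.2200476 − 0.2203966)/15 = 0.2200243
(Column j=1 coincides with Simpson's rule on the same nodes.)

0.22002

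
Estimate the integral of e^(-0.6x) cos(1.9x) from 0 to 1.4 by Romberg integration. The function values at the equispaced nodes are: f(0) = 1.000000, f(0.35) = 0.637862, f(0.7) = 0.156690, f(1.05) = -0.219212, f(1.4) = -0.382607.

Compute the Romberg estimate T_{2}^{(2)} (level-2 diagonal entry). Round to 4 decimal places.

T_{0}^{(0)} (trapezoid, 1 panel, h=1.4000): 0.432175
T_{1}^{(0)} (trapezoid, 2 panels, h=0.7000): 0.325771
T_{2}^{(0)} (trapezoid, 4 panels, h=0.3500): 0.309413
T_{1}^{(1)} = 0.325771 + (0.325771 − 0.432175)/3 = 0.290303
T_{2}^{(1)} = 0.309413 + (0.309413 − 0.325771)/3 = 0.303960
T_{2}^{(2)} = 0.303960 + (0.303960 − 0.290303)/15 = 0.304870

0.3049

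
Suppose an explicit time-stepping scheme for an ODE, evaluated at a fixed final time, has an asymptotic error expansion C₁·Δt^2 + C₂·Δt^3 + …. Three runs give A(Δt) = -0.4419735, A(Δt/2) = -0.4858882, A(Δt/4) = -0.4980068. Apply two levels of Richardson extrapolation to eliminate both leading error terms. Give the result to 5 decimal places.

-0.50226

First eliminate the Δt^2 term (factor 2^2 = 4):
  B₁ = (4·(-0.4858882) − (-0.4419735))/3 = -0.5005264
  B₂ = (4·(-0.4980068) − (-0.4858882))/3 = -0.5020463
Then eliminate the Δt^3 term (factor 2^3 = 8):
  (8·(-0.5020463) − (-0.5005264))/7 = -0.5022634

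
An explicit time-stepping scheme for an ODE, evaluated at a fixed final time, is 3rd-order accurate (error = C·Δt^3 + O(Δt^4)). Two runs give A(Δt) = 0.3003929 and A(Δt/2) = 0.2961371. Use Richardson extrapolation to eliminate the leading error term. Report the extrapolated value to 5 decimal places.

0.29553

The leading error scales as Δt^3; refining by a factor of 2 reduces it by 2^3 = 8.
Extrapolated value = (8·A(Δt/2) − A(Δt)) / (8 − 1)
= (8·0.2961371 − 0.3003929) / 7
= 2.0687039 / 7 = 0.2955291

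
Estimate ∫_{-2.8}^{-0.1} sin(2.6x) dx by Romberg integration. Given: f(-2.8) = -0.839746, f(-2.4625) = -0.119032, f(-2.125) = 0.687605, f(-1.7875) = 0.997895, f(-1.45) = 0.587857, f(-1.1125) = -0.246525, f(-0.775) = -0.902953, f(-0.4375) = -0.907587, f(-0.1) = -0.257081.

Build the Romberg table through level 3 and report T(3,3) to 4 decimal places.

T(0,0) (trapezoid, 1 panel, h=2.7000): -1.480716
T(1,0) (trapezoid, 2 panels, h=1.3500): 0.053249
T(2,0) (trapezoid, 4 panels, h=0.6750): -0.118736
T(3,0) (trapezoid, 8 panels, h=0.3375): -0.152264
T(1,1) = 0.053249 + (0.053249 − (-1.480716))/3 = 0.564571
T(2,1) = -0.118736 + (-0.118736 − 0.053249)/3 = -0.176064
T(3,1) = -0.152264 + (-0.152264 − (-0.118736))/3 = -0.163440
T(2,2) = -0.176064 + (-0.176064 − 0.564571)/15 = -0.225440
T(3,2) = -0.163440 + (-0.163440 − (-0.176064))/15 = -0.162598
T(3,3) = -0.162598 + (-0.162598 − (-0.225440))/63 = -0.161601

-0.1616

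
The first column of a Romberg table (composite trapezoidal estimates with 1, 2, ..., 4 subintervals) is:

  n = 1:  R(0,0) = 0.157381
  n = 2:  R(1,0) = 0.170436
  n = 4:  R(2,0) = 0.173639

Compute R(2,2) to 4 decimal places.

R(1,1) = 0.170436 + (0.170436 − 0.157381)/3 = 0.174788
R(2,1) = 0.173639 + (0.173639 − 0.170436)/3 = 0.174707
R(2,2) = 0.174707 + (0.174707 − 0.174788)/15 = 0.174702

0.1747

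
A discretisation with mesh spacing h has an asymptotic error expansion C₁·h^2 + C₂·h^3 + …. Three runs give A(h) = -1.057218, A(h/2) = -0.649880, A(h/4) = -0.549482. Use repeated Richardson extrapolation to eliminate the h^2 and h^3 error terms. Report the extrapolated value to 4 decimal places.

-0.5163

First eliminate the h^2 term (factor 2^2 = 4):
  B₁ = (4·(-0.649880) − (-1.057218))/3 = -0.514101
  B₂ = (4·(-0.549482) − (-0.649880))/3 = -0.516016
Then eliminate the h^3 term (factor 2^3 = 8):
  (8·(-0.516016) − (-0.514101))/7 = -0.516290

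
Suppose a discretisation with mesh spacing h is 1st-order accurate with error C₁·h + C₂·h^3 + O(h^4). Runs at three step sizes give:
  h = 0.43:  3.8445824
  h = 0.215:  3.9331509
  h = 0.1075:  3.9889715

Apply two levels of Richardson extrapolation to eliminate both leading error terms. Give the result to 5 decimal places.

First eliminate the h term (factor 2^1 = 2):
  B₁ = (2·3.9331509 − 3.8445824)/1 = 4.0217194
  B₂ = (2·3.9889715 − 3.9331509)/1 = 4.0447921
Then eliminate the h^3 term (factor 2^3 = 8):
  (8·4.0447921 − 4.0217194)/7 = 4.0480882

4.04809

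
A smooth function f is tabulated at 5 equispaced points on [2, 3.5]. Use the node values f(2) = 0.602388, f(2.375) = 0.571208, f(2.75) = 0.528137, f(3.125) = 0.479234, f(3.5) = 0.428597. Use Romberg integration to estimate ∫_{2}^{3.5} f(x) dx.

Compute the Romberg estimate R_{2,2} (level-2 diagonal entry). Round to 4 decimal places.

R_{0,0} (trapezoid, 1 panel, h=1.5000): 0.773239
R_{1,0} (trapezoid, 2 panels, h=0.7500): 0.782722
R_{2,0} (trapezoid, 4 panels, h=0.3750): 0.785277
R_{1,1} = 0.782722 + (0.782722 − 0.773239)/3 = 0.785883
R_{2,1} = 0.785277 + (0.785277 − 0.782722)/3 = 0.786129
R_{2,2} = 0.786129 + (0.786129 − 0.785883)/15 = 0.786145

0.7861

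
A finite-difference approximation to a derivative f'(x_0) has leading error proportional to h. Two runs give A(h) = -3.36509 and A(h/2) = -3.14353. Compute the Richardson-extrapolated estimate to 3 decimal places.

The leading error scales as h; refining by a factor of 2 reduces it by 2^1 = 2.
Extrapolated value = (2·A(h/2) − A(h)) / (2 − 1)
= (2·(-3.14353) − (-3.36509)) / 1
= -2.92197 / 1 = -2.92197

-2.922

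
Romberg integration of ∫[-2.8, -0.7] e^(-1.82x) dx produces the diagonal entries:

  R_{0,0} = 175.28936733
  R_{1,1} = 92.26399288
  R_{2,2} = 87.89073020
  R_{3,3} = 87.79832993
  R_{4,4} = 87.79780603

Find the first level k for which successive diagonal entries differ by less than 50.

|R_{1,1} − R_{0,0}| = 83.02537445 ≥ 50
|R_{2,2} − R_{1,1}| = 4.37326268 < 50

k = 2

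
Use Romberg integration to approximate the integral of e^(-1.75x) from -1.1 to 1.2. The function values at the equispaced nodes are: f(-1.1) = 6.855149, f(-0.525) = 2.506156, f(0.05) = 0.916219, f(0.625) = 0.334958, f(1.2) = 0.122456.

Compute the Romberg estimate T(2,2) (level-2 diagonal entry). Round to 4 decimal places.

3.8526

T(0,0) (trapezoid, 1 panel, h=2.3000): 8.024246
T(1,0) (trapezoid, 2 panels, h=1.1500): 5.065775
T(2,0) (trapezoid, 4 panels, h=0.5750): 4.166528
T(1,1) = 5.065775 + (5.065775 − 8.024246)/3 = 4.079618
T(2,1) = 4.166528 + (4.166528 − 5.065775)/3 = 3.866779
T(2,2) = 3.866779 + (3.866779 − 4.079618)/15 = 3.852590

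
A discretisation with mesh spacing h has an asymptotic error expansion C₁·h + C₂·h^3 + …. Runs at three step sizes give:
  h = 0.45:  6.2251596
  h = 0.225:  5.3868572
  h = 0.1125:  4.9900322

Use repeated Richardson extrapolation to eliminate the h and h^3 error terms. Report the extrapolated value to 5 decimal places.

4.59959

First eliminate the h term (factor 2^1 = 2):
  B₁ = (2·5.3868572 − 6.2251596)/1 = 4.5485548
  B₂ = (2·4.9900322 − 5.3868572)/1 = 4.5932072
Then eliminate the h^3 term (factor 2^3 = 8):
  (8·4.5932072 − 4.5485548)/7 = 4.5995861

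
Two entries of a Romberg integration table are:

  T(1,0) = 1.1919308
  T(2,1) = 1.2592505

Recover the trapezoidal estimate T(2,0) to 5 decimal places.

1.24242

From T(2,1) = (4·T(2,0) − T(1,0))/3, solve for T(2,0):
4·T(2,0) = 3·1.2592505 + 1.1919308 = 4.9696823
T(2,0) = 1.2424206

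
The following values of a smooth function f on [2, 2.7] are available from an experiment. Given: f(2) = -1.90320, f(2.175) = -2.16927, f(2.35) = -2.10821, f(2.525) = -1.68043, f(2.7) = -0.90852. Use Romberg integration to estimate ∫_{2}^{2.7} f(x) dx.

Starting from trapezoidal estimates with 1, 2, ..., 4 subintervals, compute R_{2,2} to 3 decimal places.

-1.308

R_{0,0} (trapezoid, 1 panel, h=0.7000): -0.98410
R_{1,0} (trapezoid, 2 panels, h=0.3500): -1.22992
R_{2,0} (trapezoid, 4 panels, h=0.1750): -1.28866
R_{1,1} = -1.22992 + (-1.22992 − (-0.98410))/3 = -1.31186
R_{2,1} = -1.28866 + (-1.28866 − (-1.22992))/3 = -1.30824
R_{2,2} = -1.30824 + (-1.30824 − (-1.31186))/15 = -1.30800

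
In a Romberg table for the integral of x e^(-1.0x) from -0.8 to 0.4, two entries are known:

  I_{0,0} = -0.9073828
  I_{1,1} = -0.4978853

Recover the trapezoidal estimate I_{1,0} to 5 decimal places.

From I_{1,1} = (4·I_{1,0} − I_{0,0})/3, solve for I_{1,0}:
4·I_{1,0} = 3·(-0.4978853) + (-0.9073828) = -2.4010387
I_{1,0} = -0.6002597

-0.60026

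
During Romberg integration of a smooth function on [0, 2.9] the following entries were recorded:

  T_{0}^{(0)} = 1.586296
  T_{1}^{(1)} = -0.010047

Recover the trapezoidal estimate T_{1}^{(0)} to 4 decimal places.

From T_{1}^{(1)} = (4·T_{1}^{(0)} − T_{0}^{(0)})/3, solve for T_{1}^{(0)}:
4·T_{1}^{(0)} = 3·(-0.010047) + 1.586296 = 1.556155
T_{1}^{(0)} = 0.389039

0.3890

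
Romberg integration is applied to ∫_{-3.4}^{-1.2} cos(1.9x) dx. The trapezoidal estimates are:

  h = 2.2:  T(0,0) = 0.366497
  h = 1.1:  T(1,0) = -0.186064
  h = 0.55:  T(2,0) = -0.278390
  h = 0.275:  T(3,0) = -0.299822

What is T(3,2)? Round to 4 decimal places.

-0.3068

T(2,1) = (4·(-0.278390) − (-0.186064)) / 3 = -0.309165
T(3,1) = -0.299822 + (-0.299822 − (-0.278390))/3 = -0.306966
T(3,2) = -0.306966 + (-0.306966 − (-0.309165))/15 = -0.306819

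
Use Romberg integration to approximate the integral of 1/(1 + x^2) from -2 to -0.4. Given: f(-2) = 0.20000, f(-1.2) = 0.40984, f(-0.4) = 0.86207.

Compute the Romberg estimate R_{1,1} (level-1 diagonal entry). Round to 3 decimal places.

0.720

R_{0,0} (trapezoid, 1 panel, h=1.6000): 0.84966
R_{1,0} (trapezoid, 2 panels, h=0.8000): 0.75270
R_{1,1} = 0.75270 + (0.75270 − 0.84966)/3 = 0.72038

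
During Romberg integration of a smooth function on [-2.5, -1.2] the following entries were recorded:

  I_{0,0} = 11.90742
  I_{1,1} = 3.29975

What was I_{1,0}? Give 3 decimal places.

5.452

From I_{1,1} = (4·I_{1,0} − I_{0,0})/3, solve for I_{1,0}:
4·I_{1,0} = 3·3.29975 + 11.90742 = 21.80667
I_{1,0} = 5.45167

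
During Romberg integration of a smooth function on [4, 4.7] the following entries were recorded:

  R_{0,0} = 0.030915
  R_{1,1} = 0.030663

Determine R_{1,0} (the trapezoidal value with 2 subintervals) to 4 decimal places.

0.0307

From R_{1,1} = (4·R_{1,0} − R_{0,0})/3, solve for R_{1,0}:
4·R_{1,0} = 3·0.030663 + 0.030915 = 0.122904
R_{1,0} = 0.030726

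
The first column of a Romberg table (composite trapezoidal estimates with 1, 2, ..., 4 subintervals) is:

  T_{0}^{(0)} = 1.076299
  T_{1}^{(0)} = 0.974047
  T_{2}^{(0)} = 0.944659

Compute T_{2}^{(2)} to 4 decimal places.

Richardson extrapolation on the trapezoidal column (denominator 4−1=3):
T_{1}^{(1)} = 0.974047 + (0.974047 − 1.076299)/3 = 0.939963
T_{2}^{(1)} = 0.944659 + (0.944659 − 0.974047)/3 = 0.934863
T_{2}^{(2)} = 0.934863 + (0.934863 − 0.939963)/15 = 0.934523

0.9345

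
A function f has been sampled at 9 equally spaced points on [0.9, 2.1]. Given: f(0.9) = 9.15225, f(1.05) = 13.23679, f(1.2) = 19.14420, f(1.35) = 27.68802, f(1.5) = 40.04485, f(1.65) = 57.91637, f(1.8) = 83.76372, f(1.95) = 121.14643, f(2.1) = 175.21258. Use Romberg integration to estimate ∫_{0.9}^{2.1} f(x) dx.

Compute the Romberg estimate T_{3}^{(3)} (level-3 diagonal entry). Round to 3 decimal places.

67.504

T_{0}^{(0)} (trapezoid, 1 panel, h=1.2000): 110.61890
T_{1}^{(0)} (trapezoid, 2 panels, h=0.6000): 79.33636
T_{2}^{(0)} (trapezoid, 4 panels, h=0.3000): 70.54056
T_{3}^{(0)} (trapezoid, 8 panels, h=0.1500): 68.26842
T_{1}^{(1)} = 79.33636 + (79.33636 − 110.61890)/3 = 68.90885
T_{2}^{(1)} = 70.54056 + (70.54056 − 79.33636)/3 = 67.60863
T_{3}^{(1)} = 68.26842 + (68.26842 − 70.54056)/3 = 67.51104
T_{2}^{(2)} = 67.60863 + (67.60863 − 68.90885)/15 = 67.52195
T_{3}^{(2)} = 67.51104 + (67.51104 − 67.60863)/15 = 67.50453
T_{3}^{(3)} = 67.50453 + (67.50453 − 67.52195)/63 = 67.50425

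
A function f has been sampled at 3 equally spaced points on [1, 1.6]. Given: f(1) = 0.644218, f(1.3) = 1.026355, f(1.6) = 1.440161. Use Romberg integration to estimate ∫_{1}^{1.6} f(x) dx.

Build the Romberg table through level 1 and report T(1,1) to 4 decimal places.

T(0,0) (trapezoid, 1 panel, h=0.6000): 0.625314
T(1,0) (trapezoid, 2 panels, h=0.3000): 0.620563
T(1,1) = 0.620563 + (0.620563 − 0.625314)/3 = 0.618979

0.6190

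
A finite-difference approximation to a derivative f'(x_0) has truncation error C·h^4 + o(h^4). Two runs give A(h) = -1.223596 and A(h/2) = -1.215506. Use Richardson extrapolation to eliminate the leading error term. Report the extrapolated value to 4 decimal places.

-1.2150

Extrapolated value = (16·A(h/2) − A(h)) / (16 − 1)
= (16·(-1.215506) − (-1.223596)) / 15
= -18.224500 / 15 = -1.214967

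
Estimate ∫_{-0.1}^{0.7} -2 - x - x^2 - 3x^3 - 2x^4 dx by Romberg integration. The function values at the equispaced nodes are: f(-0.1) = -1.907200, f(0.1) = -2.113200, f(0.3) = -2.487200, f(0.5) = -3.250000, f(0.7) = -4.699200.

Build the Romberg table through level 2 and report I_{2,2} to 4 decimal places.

-2.2019

I_{0,0} (trapezoid, 1 panel, h=0.8000): -2.642560
I_{1,0} (trapezoid, 2 panels, h=0.4000): -2.316160
I_{2,0} (trapezoid, 4 panels, h=0.2000): -2.230720
I_{1,1} = -2.316160 + (-2.316160 − (-2.642560))/3 = -2.207360
I_{2,1} = -2.230720 + (-2.230720 − (-2.316160))/3 = -2.202240
I_{2,2} = -2.202240 + (-2.202240 − (-2.207360))/15 = -2.201899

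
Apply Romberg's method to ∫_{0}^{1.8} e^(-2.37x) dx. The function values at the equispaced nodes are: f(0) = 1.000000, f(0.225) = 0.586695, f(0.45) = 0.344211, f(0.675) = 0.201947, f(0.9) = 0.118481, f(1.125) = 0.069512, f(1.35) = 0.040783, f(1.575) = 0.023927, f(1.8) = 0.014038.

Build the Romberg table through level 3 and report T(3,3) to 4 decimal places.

T(0,0) (trapezoid, 1 panel, h=1.8000): 0.912634
T(1,0) (trapezoid, 2 panels, h=0.9000): 0.562950
T(2,0) (trapezoid, 4 panels, h=0.4500): 0.454722
T(3,0) (trapezoid, 8 panels, h=0.2250): 0.425829
T(1,1) = 0.562950 + (0.562950 − 0.912634)/3 = 0.446389
T(2,1) = 0.454722 + (0.454722 − 0.562950)/3 = 0.418646
T(3,1) = 0.425829 + (0.425829 − 0.454722)/3 = 0.416198
T(2,2) = 0.418646 + (0.418646 − 0.446389)/15 = 0.416796
T(3,2) = 0.416198 + (0.416198 − 0.418646)/15 = 0.416035
T(3,3) = 0.416035 + (0.416035 − 0.416796)/63 = 0.416023

0.4160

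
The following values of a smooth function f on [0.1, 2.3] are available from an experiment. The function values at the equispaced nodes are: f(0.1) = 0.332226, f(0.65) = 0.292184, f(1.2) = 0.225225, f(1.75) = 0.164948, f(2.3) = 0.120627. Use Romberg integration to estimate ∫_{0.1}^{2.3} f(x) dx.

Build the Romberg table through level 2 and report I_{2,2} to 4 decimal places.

I_{0,0} (trapezoid, 1 panel, h=2.2000): 0.498138
I_{1,0} (trapezoid, 2 panels, h=1.1000): 0.496817
I_{2,0} (trapezoid, 4 panels, h=0.5500): 0.499831
I_{1,1} = 0.496817 + (0.496817 − 0.498138)/3 = 0.496377
I_{2,1} = 0.499831 + (0.499831 − 0.496817)/3 = 0.500836
I_{2,2} = 0.500836 + (0.500836 − 0.496377)/15 = 0.501133

0.5011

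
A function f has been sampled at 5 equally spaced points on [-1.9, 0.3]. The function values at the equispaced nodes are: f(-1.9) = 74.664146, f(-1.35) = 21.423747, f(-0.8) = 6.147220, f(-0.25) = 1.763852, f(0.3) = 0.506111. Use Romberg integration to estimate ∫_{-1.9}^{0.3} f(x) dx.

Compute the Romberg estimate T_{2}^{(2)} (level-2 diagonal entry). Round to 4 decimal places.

32.8035

T_{0}^{(0)} (trapezoid, 1 panel, h=2.2000): 82.687283
T_{1}^{(0)} (trapezoid, 2 panels, h=1.1000): 48.105583
T_{2}^{(0)} (trapezoid, 4 panels, h=0.5500): 36.805971
T_{1}^{(1)} = 48.105583 + (48.105583 − 82.687283)/3 = 36.578350
T_{2}^{(1)} = 36.805971 + (36.805971 − 48.105583)/3 = 33.039434
T_{2}^{(2)} = 33.039434 + (33.039434 − 36.578350)/15 = 32.803506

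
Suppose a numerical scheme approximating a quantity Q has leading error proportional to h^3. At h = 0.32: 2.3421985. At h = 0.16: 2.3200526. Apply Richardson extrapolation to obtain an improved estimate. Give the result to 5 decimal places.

The leading error scales as h^3; refining by a factor of 2 reduces it by 2^3 = 8.
Extrapolated value = (8·A(h/2) − A(h)) / (8 − 1)
= (8·2.3200526 − 2.3421985) / 7
= 16.2182223 / 7 = 2.3168889

2.31689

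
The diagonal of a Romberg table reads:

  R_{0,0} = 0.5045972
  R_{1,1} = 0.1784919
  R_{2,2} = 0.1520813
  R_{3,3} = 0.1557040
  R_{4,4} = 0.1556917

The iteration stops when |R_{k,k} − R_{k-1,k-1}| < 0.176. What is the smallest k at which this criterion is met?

|R_{1,1} − R_{0,0}| = 0.3261053 ≥ 0.176
|R_{2,2} − R_{1,1}| = 0.0264106 < 0.176

k = 2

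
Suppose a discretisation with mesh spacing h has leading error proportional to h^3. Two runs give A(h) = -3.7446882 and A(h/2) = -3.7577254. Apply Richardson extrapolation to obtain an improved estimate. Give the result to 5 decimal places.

The leading error scales as h^3; refining by a factor of 2 reduces it by 2^3 = 8.
Extrapolated value = (8·A(h/2) − A(h)) / (8 − 1)
= (8·(-3.7577254) − (-3.7446882)) / 7
= -26.3171150 / 7 = -3.7595879

-3.75959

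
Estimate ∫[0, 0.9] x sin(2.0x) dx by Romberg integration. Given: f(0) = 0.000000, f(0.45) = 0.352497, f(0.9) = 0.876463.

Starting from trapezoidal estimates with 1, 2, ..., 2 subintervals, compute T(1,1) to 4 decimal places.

0.3430

T(0,0) (trapezoid, 1 panel, h=0.9000): 0.394408
T(1,0) (trapezoid, 2 panels, h=0.4500): 0.355828
T(1,1) = 0.355828 + (0.355828 − 0.394408)/3 = 0.342968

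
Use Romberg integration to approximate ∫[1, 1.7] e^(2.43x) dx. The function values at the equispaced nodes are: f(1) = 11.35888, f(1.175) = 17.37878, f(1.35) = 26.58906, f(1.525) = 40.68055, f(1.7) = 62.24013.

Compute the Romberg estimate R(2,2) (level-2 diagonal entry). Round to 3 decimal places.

R(0,0) (trapezoid, 1 panel, h=0.7000): 25.75965
R(1,0) (trapezoid, 2 panels, h=0.3500): 22.18600
R(2,0) (trapezoid, 4 panels, h=0.1750): 21.25338
R(1,1) = 22.18600 + (22.18600 − 25.75965)/3 = 20.99478
R(2,1) = 21.25338 + (21.25338 − 22.18600)/3 = 20.94251
R(2,2) = 20.94251 + (20.94251 − 20.99478)/15 = 20.93903

20.939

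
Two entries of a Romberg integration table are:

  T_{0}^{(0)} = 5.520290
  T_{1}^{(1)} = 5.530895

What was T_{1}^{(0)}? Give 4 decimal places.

From T_{1}^{(1)} = (4·T_{1}^{(0)} − T_{0}^{(0)})/3, solve for T_{1}^{(0)}:
4·T_{1}^{(0)} = 3·5.530895 + 5.520290 = 22.112975
T_{1}^{(0)} = 5.528244

5.5282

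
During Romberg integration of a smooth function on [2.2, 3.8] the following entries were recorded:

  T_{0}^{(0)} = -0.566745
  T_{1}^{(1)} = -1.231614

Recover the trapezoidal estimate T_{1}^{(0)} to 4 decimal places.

-1.0654

From T_{1}^{(1)} = (4·T_{1}^{(0)} − T_{0}^{(0)})/3, solve for T_{1}^{(0)}:
4·T_{1}^{(0)} = 3·(-1.231614) + (-0.566745) = -4.261587
T_{1}^{(0)} = -1.065397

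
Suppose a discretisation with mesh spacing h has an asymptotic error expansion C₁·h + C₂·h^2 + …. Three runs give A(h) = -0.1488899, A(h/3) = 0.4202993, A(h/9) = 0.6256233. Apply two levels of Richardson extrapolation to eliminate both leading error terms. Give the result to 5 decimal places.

First eliminate the h term (factor 3^1 = 3):
  B₁ = (3·0.4202993 − (-0.1488899))/2 = 0.7048939
  B₂ = (3·0.6256233 − 0.4202993)/2 = 0.7282853
Then eliminate the h^2 term (factor 3^2 = 9):
  (9·0.7282853 − 0.7048939)/8 = 0.7312092

0.73121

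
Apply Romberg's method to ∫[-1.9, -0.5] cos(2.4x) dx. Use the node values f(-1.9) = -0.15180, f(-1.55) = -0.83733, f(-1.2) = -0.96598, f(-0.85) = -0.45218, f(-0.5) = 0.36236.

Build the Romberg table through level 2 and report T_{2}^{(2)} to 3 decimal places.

-0.799

T_{0}^{(0)} (trapezoid, 1 panel, h=1.4000): 0.14739
T_{1}^{(0)} (trapezoid, 2 panels, h=0.7000): -0.60249
T_{2}^{(0)} (trapezoid, 4 panels, h=0.3500): -0.75257
T_{1}^{(1)} = -0.60249 + (-0.60249 − 0.14739)/3 = -0.85245
T_{2}^{(1)} = -0.75257 + (-0.75257 − (-0.60249))/3 = -0.80260
T_{2}^{(2)} = -0.80260 + (-0.80260 − (-0.85245))/15 = -0.79928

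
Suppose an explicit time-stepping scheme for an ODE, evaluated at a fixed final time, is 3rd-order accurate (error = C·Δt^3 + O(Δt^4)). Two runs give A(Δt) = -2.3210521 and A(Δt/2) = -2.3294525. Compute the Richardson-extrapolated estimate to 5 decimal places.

-2.33065

The leading error scales as Δt^3; refining by a factor of 2 reduces it by 2^3 = 8.
Extrapolated value = (8·A(Δt/2) − A(Δt)) / (8 − 1)
= (8·(-2.3294525) − (-2.3210521)) / 7
= -16.3145679 / 7 = -2.3306526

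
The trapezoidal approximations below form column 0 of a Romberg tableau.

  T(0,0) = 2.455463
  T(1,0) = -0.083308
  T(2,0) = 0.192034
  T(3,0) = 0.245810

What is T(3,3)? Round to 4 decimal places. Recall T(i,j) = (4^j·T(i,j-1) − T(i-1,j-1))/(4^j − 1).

T(1,1) = (4·(-0.083308) − 2.455463) / 3 = -0.929565
T(2,1) = 0.192034 + (0.192034 − (-0.083308))/3 = 0.283815
T(3,1) = 0.245810 + (0.245810 − 0.192034)/3 = 0.263735
T(2,2) = 0.283815 + (0.283815 − (-0.929565))/15 = 0.364707
T(3,2) = (16·0.263735 − 0.283815) / 15 = 0.262396
T(3,3) = 0.262396 + (0.262396 − 0.364707)/63 = 0.260772

0.2608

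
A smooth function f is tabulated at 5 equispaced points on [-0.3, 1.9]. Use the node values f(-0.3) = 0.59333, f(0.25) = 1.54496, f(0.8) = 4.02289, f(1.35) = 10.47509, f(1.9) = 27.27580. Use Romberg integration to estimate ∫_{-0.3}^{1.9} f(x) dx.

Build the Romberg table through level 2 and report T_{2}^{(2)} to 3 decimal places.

T_{0}^{(0)} (trapezoid, 1 panel, h=2.2000): 30.65604
T_{1}^{(0)} (trapezoid, 2 panels, h=1.1000): 19.75320
T_{2}^{(0)} (trapezoid, 4 panels, h=0.5500): 16.48763
T_{1}^{(1)} = 19.75320 + (19.75320 − 30.65604)/3 = 16.11892
T_{2}^{(1)} = 16.48763 + (16.48763 − 19.75320)/3 = 15.39911
T_{2}^{(2)} = 15.39911 + (15.39911 − 16.11892)/15 = 15.35112

15.351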